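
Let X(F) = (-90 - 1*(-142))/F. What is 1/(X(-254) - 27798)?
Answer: -127/3530372 ≈ -3.5974e-5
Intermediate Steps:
X(F) = 52/F (X(F) = (-90 + 142)/F = 52/F)
1/(X(-254) - 27798) = 1/(52/(-254) - 27798) = 1/(52*(-1/254) - 27798) = 1/(-26/127 - 27798) = 1/(-3530372/127) = -127/3530372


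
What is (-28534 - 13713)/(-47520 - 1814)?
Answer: 42247/49334 ≈ 0.85635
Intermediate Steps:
(-28534 - 13713)/(-47520 - 1814) = -42247/(-49334) = -42247*(-1/49334) = 42247/49334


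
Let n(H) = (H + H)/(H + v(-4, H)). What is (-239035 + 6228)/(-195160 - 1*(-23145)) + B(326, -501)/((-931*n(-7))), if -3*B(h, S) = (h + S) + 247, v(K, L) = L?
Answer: 220871677/160145965 ≈ 1.3792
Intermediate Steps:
B(h, S) = -247/3 - S/3 - h/3 (B(h, S) = -((h + S) + 247)/3 = -((S + h) + 247)/3 = -(247 + S + h)/3 = -247/3 - S/3 - h/3)
n(H) = 1 (n(H) = (H + H)/(H + H) = (2*H)/((2*H)) = (2*H)*(1/(2*H)) = 1)
(-239035 + 6228)/(-195160 - 1*(-23145)) + B(326, -501)/((-931*n(-7))) = (-239035 + 6228)/(-195160 - 1*(-23145)) + (-247/3 - ⅓*(-501) - ⅓*326)/((-931*1)) = -232807/(-195160 + 23145) + (-247/3 + 167 - 326/3)/(-931) = -232807/(-172015) - 24*(-1/931) = -232807*(-1/172015) + 24/931 = 232807/172015 + 24/931 = 220871677/160145965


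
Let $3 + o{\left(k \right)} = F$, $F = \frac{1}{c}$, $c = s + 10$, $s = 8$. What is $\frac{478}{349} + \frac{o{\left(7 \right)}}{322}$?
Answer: $\frac{2751991}{2022804} \approx 1.3605$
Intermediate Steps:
$c = 18$ ($c = 8 + 10 = 18$)
$F = \frac{1}{18} \approx 0.055556$
$o{\left(k \right)} = - \frac{53}{18}$ ($o{\left(k \right)} = -3 + \frac{1}{18} = - \frac{53}{18}$)
$\frac{478}{349} + \frac{o{\left(7 \right)}}{322} = \frac{478}{349} - \frac{53}{18 \cdot 322} = 478 \cdot \frac{1}{349} - \frac{53}{5796} = \frac{478}{349} - \frac{53}{5796} = \frac{2751991}{2022804}$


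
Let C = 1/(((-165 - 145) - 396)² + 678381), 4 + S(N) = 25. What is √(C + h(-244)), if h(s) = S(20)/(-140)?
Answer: I*√20773356090635/11768170 ≈ 0.3873*I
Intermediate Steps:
S(N) = 21 (S(N) = -4 + 25 = 21)
h(s) = -3/20 (h(s) = 21/(-140) = 21*(-1/140) = -3/20)
C = 1/1176817 (C = 1/((-310 - 396)² + 678381) = 1/((-706)² + 678381) = 1/(498436 + 678381) = 1/1176817 ≈ 8.4975e-7)
√(C + h(-244)) = √(1/1176817 - 3/20) = √(-3530431/23536340) = I*√20773356090635/11768170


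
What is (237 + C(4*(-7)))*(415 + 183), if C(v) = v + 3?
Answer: 126776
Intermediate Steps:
C(v) = 3 + v
(237 + C(4*(-7)))*(415 + 183) = (237 + (3 + 4*(-7)))*(415 + 183) = (237 + (3 - 28))*598 = (237 - 25)*598 = 212*598 = 126776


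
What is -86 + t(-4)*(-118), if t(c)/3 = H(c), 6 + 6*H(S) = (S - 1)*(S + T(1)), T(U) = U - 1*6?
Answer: -2387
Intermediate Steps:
T(U) = -6 + U (T(U) = U - 6 = -6 + U)
H(S) = -1 + (-1 + S)*(-5 + S)/6 (H(S) = -1 + ((S - 1)*(S + (-6 + 1)))/6 = -1 + ((-1 + S)*(S - 5))/6 = -1 + ((-1 + S)*(-5 + S))/6 = -1 + (-1 + S)*(-5 + S)/6)
t(c) = -1/2 + c**2/2 - 3*c (t(c) = 3*(-1/6 - c + c**2/6) = -1/2 + c**2/2 - 3*c)
-86 + t(-4)*(-118) = -86 + (-1/2 + (1/2)*(-4)**2 - 3*(-4))*(-118) = -86 + (-1/2 + (1/2)*16 + 12)*(-118) = -86 + (-1/2 + 8 + 12)*(-118) = -86 + (39/2)*(-118) = -86 - 2301 = -2387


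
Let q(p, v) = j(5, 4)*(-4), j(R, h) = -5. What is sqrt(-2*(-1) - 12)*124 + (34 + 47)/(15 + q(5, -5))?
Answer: 81/35 + 124*I*sqrt(10) ≈ 2.3143 + 392.12*I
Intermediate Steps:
q(p, v) = 20 (q(p, v) = -5*(-4) = 20)
sqrt(-2*(-1) - 12)*124 + (34 + 47)/(15 + q(5, -5)) = sqrt(-2*(-1) - 12)*124 + (34 + 47)/(15 + 20) = sqrt(2 - 12)*124 + 81/35 = sqrt(-10)*124 + 81*(1/35) = (I*sqrt(10))*124 + 81/35 = 124*I*sqrt(10) + 81/35 = 81/35 + 124*I*sqrt(10)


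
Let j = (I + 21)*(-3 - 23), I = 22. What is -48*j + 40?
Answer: 53704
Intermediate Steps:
j = -1118 (j = (22 + 21)*(-3 - 23) = 43*(-26) = -1118)
-48*j + 40 = -48*(-1118) + 40 = 53664 + 40 = 53704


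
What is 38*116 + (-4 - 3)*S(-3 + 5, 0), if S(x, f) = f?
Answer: 4408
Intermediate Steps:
38*116 + (-4 - 3)*S(-3 + 5, 0) = 38*116 + (-4 - 3)*0 = 4408 - 7*0 = 4408 + 0 = 4408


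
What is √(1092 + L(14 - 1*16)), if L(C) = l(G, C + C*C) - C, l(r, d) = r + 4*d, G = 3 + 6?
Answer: √1111 ≈ 33.332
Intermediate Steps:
G = 9
L(C) = 9 + 3*C + 4*C² (L(C) = (9 + 4*(C + C*C)) - C = (9 + 4*(C + C²)) - C = (9 + (4*C + 4*C²)) - C = (9 + 4*C + 4*C²) - C = 9 + 3*C + 4*C²)
√(1092 + L(14 - 1*16)) = √(1092 + (9 - (14 - 1*16) + 4*(14 - 1*16)*(1 + (14 - 1*16)))) = √(1092 + (9 - (14 - 16) + 4*(14 - 16)*(1 + (14 - 16)))) = √(1092 + (9 - 1*(-2) + 4*(-2)*(1 - 2))) = √(1092 + (9 + 2 + 4*(-2)*(-1))) = √(1092 + (9 + 2 + 8)) = √(1092 + 19) = √1111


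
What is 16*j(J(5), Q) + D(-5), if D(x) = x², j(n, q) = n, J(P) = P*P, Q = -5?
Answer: 425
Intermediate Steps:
J(P) = P²
16*j(J(5), Q) + D(-5) = 16*5² + (-5)² = 16*25 + 25 = 400 + 25 = 425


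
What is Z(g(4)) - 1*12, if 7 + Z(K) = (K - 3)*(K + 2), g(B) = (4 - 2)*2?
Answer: -13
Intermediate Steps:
g(B) = 4 (g(B) = 2*2 = 4)
Z(K) = -7 + (-3 + K)*(2 + K) (Z(K) = -7 + (K - 3)*(K + 2) = -7 + (-3 + K)*(2 + K))
Z(g(4)) - 1*12 = (-13 + 4² - 1*4) - 1*12 = (-13 + 16 - 4) - 12 = -1 - 12 = -13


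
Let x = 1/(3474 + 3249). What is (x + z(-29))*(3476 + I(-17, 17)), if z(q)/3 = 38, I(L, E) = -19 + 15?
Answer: 2661020656/6723 ≈ 3.9581e+5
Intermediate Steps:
I(L, E) = -4
z(q) = 114 (z(q) = 3*38 = 114)
x = 1/6723 ≈ 0.00014874
(x + z(-29))*(3476 + I(-17, 17)) = (1/6723 + 114)*(3476 - 4) = (766423/6723)*3472 = 2661020656/6723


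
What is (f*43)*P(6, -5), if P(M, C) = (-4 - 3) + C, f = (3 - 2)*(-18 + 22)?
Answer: -2064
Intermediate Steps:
f = 4 (f = 1*4 = 4)
P(M, C) = -7 + C
(f*43)*P(6, -5) = (4*43)*(-7 - 5) = 172*(-12) = -2064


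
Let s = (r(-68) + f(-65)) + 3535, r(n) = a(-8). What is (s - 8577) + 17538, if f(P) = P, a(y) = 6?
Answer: 12437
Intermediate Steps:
r(n) = 6
s = 3476 (s = (6 - 65) + 3535 = -59 + 3535 = 3476)
(s - 8577) + 17538 = (3476 - 8577) + 17538 = -5101 + 17538 = 12437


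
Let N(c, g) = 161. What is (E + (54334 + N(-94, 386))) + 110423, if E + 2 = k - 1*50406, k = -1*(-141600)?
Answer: 256110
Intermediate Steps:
k = 141600
E = 91192 (E = -2 + (141600 - 1*50406) = -2 + (141600 - 50406) = -2 + 91194 = 91192)
(E + (54334 + N(-94, 386))) + 110423 = (91192 + (54334 + 161)) + 110423 = (91192 + 54495) + 110423 = 145687 + 110423 = 256110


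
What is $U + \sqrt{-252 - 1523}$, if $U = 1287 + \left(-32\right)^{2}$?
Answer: $2311 + 5 i \sqrt{71} \approx 2311.0 + 42.131 i$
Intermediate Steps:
$U = 2311$ ($U = 1287 + 1024 = 2311$)
$U + \sqrt{-252 - 1523} = 2311 + \sqrt{-252 - 1523} = 2311 + \sqrt{-1775} = 2311 + 5 i \sqrt{71}$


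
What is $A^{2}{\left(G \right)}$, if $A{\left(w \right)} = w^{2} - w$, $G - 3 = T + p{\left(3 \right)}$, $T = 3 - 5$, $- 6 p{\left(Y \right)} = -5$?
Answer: $\frac{3025}{1296} \approx 2.3341$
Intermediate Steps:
$p{\left(Y \right)} = \frac{5}{6}$ ($p{\left(Y \right)} = \left(- \frac{1}{6}\right) \left(-5\right) = \frac{5}{6}$)
$T = -2$
$G = \frac{11}{6}$ ($G = 3 + \left(-2 + \frac{5}{6}\right) = 3 - \frac{7}{6} = \frac{11}{6} \approx 1.8333$)
$A^{2}{\left(G \right)} = \left(\frac{11 \left(-1 + \frac{11}{6}\right)}{6}\right)^{2} = \left(\frac{11}{6} \cdot \frac{5}{6}\right)^{2} = \left(\frac{55}{36}\right)^{2} = \frac{3025}{1296}$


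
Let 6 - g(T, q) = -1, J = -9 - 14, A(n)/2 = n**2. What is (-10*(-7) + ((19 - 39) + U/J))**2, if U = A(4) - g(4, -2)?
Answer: 1265625/529 ≈ 2392.5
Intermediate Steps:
A(n) = 2*n**2
J = -23
g(T, q) = 7 (g(T, q) = 6 - 1*(-1) = 6 + 1 = 7)
U = 25 (U = 2*4**2 - 1*7 = 2*16 - 7 = 32 - 7 = 25)
(-10*(-7) + ((19 - 39) + U/J))**2 = (-10*(-7) + ((19 - 39) + 25/(-23)))**2 = (70 + (-20 + 25*(-1/23)))**2 = (70 + (-20 - 25/23))**2 = (70 - 485/23)**2 = (1125/23)**2 = 1265625/529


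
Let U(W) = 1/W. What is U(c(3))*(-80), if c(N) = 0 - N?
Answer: 80/3 ≈ 26.667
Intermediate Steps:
c(N) = -N
U(c(3))*(-80) = -80/(-1*3) = -80/(-3) = -⅓*(-80) = 80/3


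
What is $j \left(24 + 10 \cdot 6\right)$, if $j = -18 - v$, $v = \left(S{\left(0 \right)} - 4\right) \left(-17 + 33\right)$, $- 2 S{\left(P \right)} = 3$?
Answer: $5880$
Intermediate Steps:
$S{\left(P \right)} = - \frac{3}{2}$ ($S{\left(P \right)} = \left(- \frac{1}{2}\right) 3 = - \frac{3}{2}$)
$v = -88$ ($v = \left(- \frac{3}{2} - 4\right) \left(-17 + 33\right) = \left(- \frac{11}{2}\right) 16 = -88$)
$j = 70$ ($j = -18 - -88 = -18 + 88 = 70$)
$j \left(24 + 10 \cdot 6\right) = 70 \left(24 + 10 \cdot 6\right) = 70 \left(24 + 60\right) = 70 \cdot 84 = 5880$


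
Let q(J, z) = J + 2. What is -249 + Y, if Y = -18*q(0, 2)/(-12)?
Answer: -246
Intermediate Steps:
q(J, z) = 2 + J
Y = 3 (Y = -18*(2 + 0)/(-12) = -36*(-1)/12 = -18*(-1/6) = 3)
-249 + Y = -249 + 3 = -246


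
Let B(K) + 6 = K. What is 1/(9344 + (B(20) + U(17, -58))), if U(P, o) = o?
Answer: 1/9300 ≈ 0.00010753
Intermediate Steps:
B(K) = -6 + K
1/(9344 + (B(20) + U(17, -58))) = 1/(9344 + ((-6 + 20) - 58)) = 1/(9344 + (14 - 58)) = 1/(9344 - 44) = 1/9300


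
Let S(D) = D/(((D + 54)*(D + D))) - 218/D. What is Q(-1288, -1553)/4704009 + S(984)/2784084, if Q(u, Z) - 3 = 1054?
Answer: 1738811655931/7741037872934859 ≈ 0.00022462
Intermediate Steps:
Q(u, Z) = 1057 (Q(u, Z) = 3 + 1054 = 1057)
S(D) = 1/(2*(54 + D)) - 218/D (S(D) = D/(((54 + D)*(2*D))) - 218/D = D/((2*D*(54 + D))) - 218/D = D*(1/(2*D*(54 + D))) - 218/D = 1/(2*(54 + D)) - 218/D)
Q(-1288, -1553)/4704009 + S(984)/2784084 = 1057/4704009 + ((3/2)*(-7848 - 145*984)/(984*(54 + 984)))/2784084 = 1057*(1/4704009) + ((3/2)*(1/984)*(-7848 - 142680)/1038)*(1/2784084) = 1057/4704009 + ((3/2)*(1/984)*(1/1038)*(-150528))*(1/2784084) = 1057/4704009 - 1568/7093*1/2784084 = 1057/4704009 - 392/4936876953 = 1738811655931/7741037872934859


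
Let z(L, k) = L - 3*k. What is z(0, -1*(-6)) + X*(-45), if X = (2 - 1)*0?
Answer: -18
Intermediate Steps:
X = 0 (X = 1*0 = 0)
z(0, -1*(-6)) + X*(-45) = (0 - (-3)*(-6)) + 0*(-45) = (0 - 3*6) + 0 = (0 - 18) + 0 = -18 + 0 = -18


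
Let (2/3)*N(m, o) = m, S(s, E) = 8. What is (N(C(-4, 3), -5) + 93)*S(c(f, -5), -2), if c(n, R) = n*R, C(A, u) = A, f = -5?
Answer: 696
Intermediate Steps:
c(n, R) = R*n
N(m, o) = 3*m/2
(N(C(-4, 3), -5) + 93)*S(c(f, -5), -2) = ((3/2)*(-4) + 93)*8 = (-6 + 93)*8 = 87*8 = 696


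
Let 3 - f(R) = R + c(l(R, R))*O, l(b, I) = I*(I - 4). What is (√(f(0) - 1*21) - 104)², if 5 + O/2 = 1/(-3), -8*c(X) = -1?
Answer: 32398/3 - 1040*I*√6/3 ≈ 10799.0 - 849.16*I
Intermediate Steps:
l(b, I) = I*(-4 + I)
c(X) = ⅛ (c(X) = -⅛*(-1) = ⅛)
O = -32/3 (O = -10 + 2*(1/(-3)) = -10 + 2*(1*(-⅓)) = -10 + 2*(-⅓) = -10 - ⅔ = -32/3 ≈ -10.667)
f(R) = 13/3 - R (f(R) = 3 - (R + (⅛)*(-32/3)) = 3 - (R - 4/3) = 3 - (-4/3 + R) = 3 + (4/3 - R) = 13/3 - R)
(√(f(0) - 1*21) - 104)² = (√((13/3 - 1*0) - 1*21) - 104)² = (√((13/3 + 0) - 21) - 104)² = (√(13/3 - 21) - 104)² = (√(-50/3) - 104)² = (5*I*√6/3 - 104)² = (-104 + 5*I*√6/3)²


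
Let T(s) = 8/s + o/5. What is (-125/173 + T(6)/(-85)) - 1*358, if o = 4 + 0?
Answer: -79130761/220575 ≈ -358.75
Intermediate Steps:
o = 4
T(s) = ⅘ + 8/s (T(s) = 8/s + 4/5 = 8/s + 4*(⅕) = 8/s + ⅘ = ⅘ + 8/s)
(-125/173 + T(6)/(-85)) - 1*358 = (-125/173 + (⅘ + 8/6)/(-85)) - 1*358 = (-125*1/173 + (⅘ + 8*(⅙))*(-1/85)) - 358 = (-125/173 + (⅘ + 4/3)*(-1/85)) - 358 = (-125/173 + (32/15)*(-1/85)) - 358 = (-125/173 - 32/1275) - 358 = -164911/220575 - 358 = -79130761/220575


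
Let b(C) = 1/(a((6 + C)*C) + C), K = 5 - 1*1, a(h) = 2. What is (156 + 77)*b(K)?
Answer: 233/6 ≈ 38.833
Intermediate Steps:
K = 4 (K = 5 - 1 = 4)
b(C) = 1/(2 + C)
(156 + 77)*b(K) = (156 + 77)/(2 + 4) = 233/6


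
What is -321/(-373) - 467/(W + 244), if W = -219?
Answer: -166166/9325 ≈ -17.819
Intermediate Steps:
-321/(-373) - 467/(W + 244) = -321/(-373) - 467/(-219 + 244) = -321*(-1/373) - 467/25 = 321/373 - 467*1/25 = 321/373 - 467/25 = -166166/9325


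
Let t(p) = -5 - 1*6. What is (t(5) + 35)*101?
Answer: 2424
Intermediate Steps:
t(p) = -11 (t(p) = -5 - 6 = -11)
(t(5) + 35)*101 = (-11 + 35)*101 = 24*101 = 2424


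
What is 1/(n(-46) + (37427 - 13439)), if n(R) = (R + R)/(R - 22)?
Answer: 17/407819 ≈ 4.1685e-5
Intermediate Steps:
n(R) = 2*R/(-22 + R) (n(R) = (2*R)/(-22 + R) = 2*R/(-22 + R))
1/(n(-46) + (37427 - 13439)) = 1/(2*(-46)/(-22 - 46) + (37427 - 13439)) = 1/(2*(-46)/(-68) + 23988) = 1/(2*(-46)*(-1/68) + 23988) = 1/(23/17 + 23988) = 1/(407819/17) = 17/407819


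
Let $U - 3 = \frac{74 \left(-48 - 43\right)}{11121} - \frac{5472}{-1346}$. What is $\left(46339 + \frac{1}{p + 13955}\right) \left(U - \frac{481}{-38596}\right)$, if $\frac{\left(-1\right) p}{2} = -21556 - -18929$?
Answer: $\frac{37823345373391235273}{126111090979323} \approx 2.9992 \cdot 10^{5}$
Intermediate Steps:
$p = 5254$ ($p = - 2 \left(-21556 - -18929\right) = - 2 \left(-21556 + 18929\right) = \left(-2\right) \left(-2627\right) = 5254$)
$U = \frac{48348373}{7484433}$ ($U = 3 + \left(\frac{74 \left(-48 - 43\right)}{11121} - \frac{5472}{-1346}\right) = 3 + \left(74 \left(-91\right) \frac{1}{11121} - - \frac{2736}{673}\right) = 3 + \left(\left(-6734\right) \frac{1}{11121} + \frac{2736}{673}\right) = 3 + \left(- \frac{6734}{11121} + \frac{2736}{673}\right) = 3 + \frac{25895074}{7484433} = \frac{48348373}{7484433} \approx 6.4599$)
$\left(46339 + \frac{1}{p + 13955}\right) \left(U - \frac{481}{-38596}\right) = \left(46339 + \frac{1}{5254 + 13955}\right) \left(\frac{48348373}{7484433} - \frac{481}{-38596}\right) = \left(46339 + \frac{1}{19209}\right) \left(\frac{48348373}{7484433} - - \frac{481}{38596}\right) = \left(46339 + \frac{1}{19209}\right) \left(\frac{48348373}{7484433} + \frac{481}{38596}\right) = \frac{890125852}{19209} \cdot \frac{1869653816581}{288869176068} = \frac{37823345373391235273}{126111090979323}$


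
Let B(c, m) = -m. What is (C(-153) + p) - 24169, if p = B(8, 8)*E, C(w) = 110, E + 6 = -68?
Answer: -23467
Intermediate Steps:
E = -74 (E = -6 - 68 = -74)
p = 592 (p = -1*8*(-74) = -8*(-74) = 592)
(C(-153) + p) - 24169 = (110 + 592) - 24169 = 702 - 24169 = -23467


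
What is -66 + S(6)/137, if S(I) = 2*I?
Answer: -9030/137 ≈ -65.912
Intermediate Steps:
-66 + S(6)/137 = -66 + (2*6)/137 = -66 + 12*(1/137) = -66 + 12/137 = -9030/137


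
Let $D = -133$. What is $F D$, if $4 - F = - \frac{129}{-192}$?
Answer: $- \frac{28329}{64} \approx -442.64$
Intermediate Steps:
$F = \frac{213}{64}$ ($F = 4 - - \frac{129}{-192} = 4 - \left(-129\right) \left(- \frac{1}{192}\right) = 4 - \frac{43}{64} = \frac{213}{64} \approx 3.3281$)
$F D = \frac{213}{64} \left(-133\right) = - \frac{28329}{64}$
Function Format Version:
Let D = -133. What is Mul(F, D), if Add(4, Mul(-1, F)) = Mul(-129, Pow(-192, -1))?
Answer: Rational(-28329, 64) ≈ -442.64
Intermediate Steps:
F = Rational(213, 64) (F = Add(4, Mul(-1, Mul(-129, Pow(-192, -1)))) = Add(4, Mul(-1, Mul(-129, Rational(-1, 192)))) = Add(4, Mul(-1, Rational(43, 64))) = Add(4, Rational(-43, 64)) = Rational(213, 64) ≈ 3.3281)
Mul(F, D) = Mul(Rational(213, 64), -133) = Rational(-28329, 64)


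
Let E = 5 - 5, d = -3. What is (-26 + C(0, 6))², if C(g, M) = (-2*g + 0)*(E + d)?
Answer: 676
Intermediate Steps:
E = 0
C(g, M) = 6*g (C(g, M) = (-2*g + 0)*(0 - 3) = -2*g*(-3) = 6*g)
(-26 + C(0, 6))² = (-26 + 6*0)² = (-26 + 0)² = (-26)² = 676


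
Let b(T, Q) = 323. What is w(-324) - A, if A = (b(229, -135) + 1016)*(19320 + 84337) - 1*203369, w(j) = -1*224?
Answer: -138593578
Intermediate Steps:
w(j) = -224
A = 138593354 (A = (323 + 1016)*(19320 + 84337) - 1*203369 = 1339*103657 - 203369 = 138796723 - 203369 = 138593354)
w(-324) - A = -224 - 1*138593354 = -224 - 138593354 = -138593578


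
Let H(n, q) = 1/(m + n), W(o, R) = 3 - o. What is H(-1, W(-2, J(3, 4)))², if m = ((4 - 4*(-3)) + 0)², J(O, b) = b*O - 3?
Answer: 1/65025 ≈ 1.5379e-5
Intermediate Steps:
J(O, b) = -3 + O*b (J(O, b) = O*b - 3 = -3 + O*b)
m = 256 (m = ((4 + 12) + 0)² = (16 + 0)² = 16² = 256)
H(n, q) = 1/(256 + n)
H(-1, W(-2, J(3, 4)))² = (1/(256 - 1))² = (1/255)² = 1/65025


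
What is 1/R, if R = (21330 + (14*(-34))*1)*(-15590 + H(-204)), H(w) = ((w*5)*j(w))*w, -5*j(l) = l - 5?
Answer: 1/181057639516 ≈ 5.5231e-12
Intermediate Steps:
j(l) = 1 - l/5 (j(l) = -(l - 5)/5 = -(-5 + l)/5 = 1 - l/5)
H(w) = 5*w²*(1 - w/5) (H(w) = ((w*5)*(1 - w/5))*w = ((5*w)*(1 - w/5))*w = (5*w*(1 - w/5))*w = 5*w²*(1 - w/5))
R = 181057639516 (R = (21330 + (14*(-34))*1)*(-15590 + (-204)²*(5 - 1*(-204))) = (21330 - 476*1)*(-15590 + 41616*(5 + 204)) = (21330 - 476)*(-15590 + 41616*209) = 20854*(-15590 + 8697744) = 20854*8682154 = 181057639516)
1/R = 1/181057639516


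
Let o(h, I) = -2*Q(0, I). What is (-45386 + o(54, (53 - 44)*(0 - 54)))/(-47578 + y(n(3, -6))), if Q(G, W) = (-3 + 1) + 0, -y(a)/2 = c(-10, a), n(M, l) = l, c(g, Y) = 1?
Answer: 22691/23790 ≈ 0.95380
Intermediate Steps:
y(a) = -2 (y(a) = -2*1 = -2)
Q(G, W) = -2 (Q(G, W) = -2 + 0 = -2)
o(h, I) = 4 (o(h, I) = -2*(-2) = 4)
(-45386 + o(54, (53 - 44)*(0 - 54)))/(-47578 + y(n(3, -6))) = (-45386 + 4)/(-47578 - 2) = -45382/(-47580) = -45382*(-1/47580) = 22691/23790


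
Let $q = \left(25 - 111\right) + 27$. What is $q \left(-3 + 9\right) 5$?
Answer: $-1770$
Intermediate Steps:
$q = -59$ ($q = -86 + 27 = -59$)
$q \left(-3 + 9\right) 5 = - 59 \left(-3 + 9\right) 5 = - 59 \cdot 6 \cdot 5 = \left(-59\right) 30 = -1770$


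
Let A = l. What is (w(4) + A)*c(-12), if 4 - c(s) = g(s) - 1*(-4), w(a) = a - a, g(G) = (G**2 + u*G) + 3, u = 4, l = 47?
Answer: -4653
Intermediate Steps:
g(G) = 3 + G**2 + 4*G (g(G) = (G**2 + 4*G) + 3 = 3 + G**2 + 4*G)
A = 47
w(a) = 0
c(s) = -3 - s**2 - 4*s (c(s) = 4 - ((3 + s**2 + 4*s) - 1*(-4)) = 4 - ((3 + s**2 + 4*s) + 4) = 4 - (7 + s**2 + 4*s) = 4 + (-7 - s**2 - 4*s) = -3 - s**2 - 4*s)
(w(4) + A)*c(-12) = (0 + 47)*(-3 - 1*(-12)**2 - 4*(-12)) = 47*(-3 - 1*144 + 48) = 47*(-3 - 144 + 48) = 47*(-99) = -4653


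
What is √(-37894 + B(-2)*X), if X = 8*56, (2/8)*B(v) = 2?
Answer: I*√34310 ≈ 185.23*I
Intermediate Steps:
B(v) = 8 (B(v) = 4*2 = 8)
X = 448
√(-37894 + B(-2)*X) = √(-37894 + 8*448) = √(-37894 + 3584) = √(-34310) = I*√34310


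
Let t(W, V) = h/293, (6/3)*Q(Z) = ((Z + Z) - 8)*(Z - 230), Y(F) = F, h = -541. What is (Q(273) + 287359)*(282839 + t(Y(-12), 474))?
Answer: 24772382038836/293 ≈ 8.4547e+10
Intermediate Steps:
Q(Z) = (-230 + Z)*(-8 + 2*Z)/2 (Q(Z) = (((Z + Z) - 8)*(Z - 230))/2 = ((2*Z - 8)*(-230 + Z))/2 = ((-8 + 2*Z)*(-230 + Z))/2 = ((-230 + Z)*(-8 + 2*Z))/2 = (-230 + Z)*(-8 + 2*Z)/2)
t(W, V) = -541/293
(Q(273) + 287359)*(282839 + t(Y(-12), 474)) = ((920 + 273² - 234*273) + 287359)*(282839 - 541/293) = ((920 + 74529 - 63882) + 287359)*(82871286/293) = (11567 + 287359)*(82871286/293) = 298926*(82871286/293) = 24772382038836/293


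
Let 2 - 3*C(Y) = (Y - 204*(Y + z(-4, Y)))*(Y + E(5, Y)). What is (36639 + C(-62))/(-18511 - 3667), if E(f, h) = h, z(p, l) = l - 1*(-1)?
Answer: -82401/1706 ≈ -48.301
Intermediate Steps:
z(p, l) = 1 + l (z(p, l) = l + 1 = 1 + l)
C(Y) = 2/3 - 2*Y*(-204 - 407*Y)/3 (C(Y) = 2/3 - (Y - 204*(Y + (1 + Y)))*(Y + Y)/3 = 2/3 - (Y - 204*(1 + 2*Y))*2*Y/3 = 2/3 - (Y + (-204 - 408*Y))*2*Y/3 = 2/3 - (-204 - 407*Y)*2*Y/3 = 2/3 - 2*Y*(-204 - 407*Y)/3)
(36639 + C(-62))/(-18511 - 3667) = (36639 + (2/3 + 136*(-62) + (814/3)*(-62)**2))/(-18511 - 3667) = (36639 + (2/3 - 8432 + (814/3)*3844))/(-22178) = (36639 + (2/3 - 8432 + 3129016/3))*(-1/22178) = (36639 + 1034574)*(-1/22178) = 1071213*(-1/22178) = -82401/1706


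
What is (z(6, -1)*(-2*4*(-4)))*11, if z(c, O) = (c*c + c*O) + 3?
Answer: 11616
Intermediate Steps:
z(c, O) = 3 + c**2 + O*c (z(c, O) = (c**2 + O*c) + 3 = 3 + c**2 + O*c)
(z(6, -1)*(-2*4*(-4)))*11 = ((3 + 6**2 - 1*6)*(-2*4*(-4)))*11 = ((3 + 36 - 6)*(-8*(-4)))*11 = (33*32)*11 = 1056*11 = 11616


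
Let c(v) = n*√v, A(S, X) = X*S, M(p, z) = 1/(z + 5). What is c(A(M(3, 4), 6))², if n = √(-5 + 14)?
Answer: 6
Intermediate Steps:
M(p, z) = 1/(5 + z)
A(S, X) = S*X
n = 3 (n = √9 = 3)
c(v) = 3*√v
c(A(M(3, 4), 6))² = (3*√(6/(5 + 4)))² = (3*√(6/9))² = (3*√((⅑)*6))² = (3*√(⅔))² = (3*(√6/3))² = (√6)² = 6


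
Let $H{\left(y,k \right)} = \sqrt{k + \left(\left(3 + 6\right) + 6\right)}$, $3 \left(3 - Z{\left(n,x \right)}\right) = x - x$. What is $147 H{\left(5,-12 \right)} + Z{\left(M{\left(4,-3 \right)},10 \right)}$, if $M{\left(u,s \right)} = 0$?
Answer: $3 + 147 \sqrt{3} \approx 257.61$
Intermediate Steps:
$Z{\left(n,x \right)} = 3$ ($Z{\left(n,x \right)} = 3 - \frac{x - x}{3} = 3 - 0 = 3 + 0 = 3$)
$H{\left(y,k \right)} = \sqrt{15 + k}$ ($H{\left(y,k \right)} = \sqrt{k + \left(9 + 6\right)} = \sqrt{k + 15} = \sqrt{15 + k}$)
$147 H{\left(5,-12 \right)} + Z{\left(M{\left(4,-3 \right)},10 \right)} = 147 \sqrt{15 - 12} + 3 = 147 \sqrt{3} + 3 = 3 + 147 \sqrt{3}$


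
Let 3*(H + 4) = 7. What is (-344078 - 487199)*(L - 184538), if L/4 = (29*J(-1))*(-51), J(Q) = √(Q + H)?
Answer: 153402195026 + 3278556488*I*√6 ≈ 1.534e+11 + 8.0308e+9*I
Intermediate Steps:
H = -5/3 (H = -4 + (⅓)*7 = -4 + 7/3 = -5/3 ≈ -1.6667)
J(Q) = √(-5/3 + Q) (J(Q) = √(Q - 5/3) = √(-5/3 + Q))
L = -3944*I*√6 (L = 4*((29*(√(-15 + 9*(-1))/3))*(-51)) = 4*((29*(√(-15 - 9)/3))*(-51)) = 4*((29*(√(-24)/3))*(-51)) = 4*((29*((2*I*√6)/3))*(-51)) = 4*((29*(2*I*√6/3))*(-51)) = 4*((58*I*√6/3)*(-51)) = 4*(-986*I*√6) = -3944*I*√6 ≈ -9660.8*I)
(-344078 - 487199)*(L - 184538) = (-344078 - 487199)*(-3944*I*√6 - 184538) = -831277*(-184538 - 3944*I*√6) = 153402195026 + 3278556488*I*√6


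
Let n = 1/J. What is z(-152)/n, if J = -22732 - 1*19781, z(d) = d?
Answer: 6461976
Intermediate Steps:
J = -42513 (J = -22732 - 19781 = -42513)
n = -1/42513 (n = 1/(-42513) = -1/42513 ≈ -2.3522e-5)
z(-152)/n = -152/(-1/42513) = -152*(-42513) = 6461976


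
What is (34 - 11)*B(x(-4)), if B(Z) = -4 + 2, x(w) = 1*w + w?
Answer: -46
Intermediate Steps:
x(w) = 2*w (x(w) = w + w = 2*w)
B(Z) = -2
(34 - 11)*B(x(-4)) = (34 - 11)*(-2) = 23*(-2) = -46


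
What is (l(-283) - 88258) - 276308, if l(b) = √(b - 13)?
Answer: -364566 + 2*I*√74 ≈ -3.6457e+5 + 17.205*I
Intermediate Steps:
l(b) = √(-13 + b)
(l(-283) - 88258) - 276308 = (√(-13 - 283) - 88258) - 276308 = (√(-296) - 88258) - 276308 = (2*I*√74 - 88258) - 276308 = (-88258 + 2*I*√74) - 276308 = -364566 + 2*I*√74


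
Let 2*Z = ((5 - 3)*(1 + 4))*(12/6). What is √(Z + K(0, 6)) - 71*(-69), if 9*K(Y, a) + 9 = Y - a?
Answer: 4899 + 5*√3/3 ≈ 4901.9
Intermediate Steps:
K(Y, a) = -1 - a/9 + Y/9 (K(Y, a) = -1 + (Y - a)/9 = -1 + (-a/9 + Y/9) = -1 - a/9 + Y/9)
Z = 10 (Z = (((5 - 3)*(1 + 4))*(12/6))/2 = ((2*5)*(12*(⅙)))/2 = (10*2)/2 = (½)*20 = 10)
√(Z + K(0, 6)) - 71*(-69) = √(10 + (-1 - ⅑*6 + (⅑)*0)) - 71*(-69) = √(10 + (-1 - ⅔ + 0)) + 4899 = √(10 - 5/3) + 4899 = √(25/3) + 4899 = 5*√3/3 + 4899 = 4899 + 5*√3/3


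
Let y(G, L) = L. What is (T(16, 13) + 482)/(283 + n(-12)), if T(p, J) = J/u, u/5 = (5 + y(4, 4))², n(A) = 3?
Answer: 195223/115830 ≈ 1.6854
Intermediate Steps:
u = 405 (u = 5*(5 + 4)² = 5*9² = 5*81 = 405)
T(p, J) = J/405
(T(16, 13) + 482)/(283 + n(-12)) = ((1/405)*13 + 482)/(283 + 3) = (13/405 + 482)/286 = (195223/405)*(1/286) = 195223/115830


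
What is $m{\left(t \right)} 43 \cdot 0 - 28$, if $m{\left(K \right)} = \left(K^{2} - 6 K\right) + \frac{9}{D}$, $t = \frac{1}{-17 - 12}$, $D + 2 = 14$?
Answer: $-28$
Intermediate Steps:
$D = 12$ ($D = -2 + 14 = 12$)
$t = - \frac{1}{29}$ ($t = \frac{1}{-29} = - \frac{1}{29} \approx -0.034483$)
$m{\left(K \right)} = \frac{3}{4} + K^{2} - 6 K$ ($m{\left(K \right)} = \left(K^{2} - 6 K\right) + \frac{9}{12} = \left(K^{2} - 6 K\right) + 9 \cdot \frac{1}{12} = \left(K^{2} - 6 K\right) + \frac{3}{4} = \frac{3}{4} + K^{2} - 6 K$)
$m{\left(t \right)} 43 \cdot 0 - 28 = \left(\frac{3}{4} - \frac{-6 - \frac{1}{29}}{29}\right) 43 \cdot 0 - 28 = \left(\frac{3}{4} - - \frac{175}{841}\right) 0 - 28 = \left(\frac{3}{4} + \frac{175}{841}\right) 0 - 28 = \frac{3223}{3364} \cdot 0 - 28 = 0 - 28 = -28$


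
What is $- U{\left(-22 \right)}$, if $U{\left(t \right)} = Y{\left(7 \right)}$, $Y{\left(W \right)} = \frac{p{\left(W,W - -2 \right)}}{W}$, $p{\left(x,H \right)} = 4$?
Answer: $- \frac{4}{7} \approx -0.57143$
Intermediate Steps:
$Y{\left(W \right)} = \frac{4}{W}$
$U{\left(t \right)} = \frac{4}{7}$
$- U{\left(-22 \right)} = \left(-1\right) \frac{4}{7} = - \frac{4}{7}$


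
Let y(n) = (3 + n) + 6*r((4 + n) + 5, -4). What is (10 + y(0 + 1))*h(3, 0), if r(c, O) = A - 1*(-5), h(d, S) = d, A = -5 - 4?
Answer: -30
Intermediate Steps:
A = -9
r(c, O) = -4 (r(c, O) = -9 - 1*(-5) = -9 + 5 = -4)
y(n) = -21 + n (y(n) = (3 + n) + 6*(-4) = (3 + n) - 24 = -21 + n)
(10 + y(0 + 1))*h(3, 0) = (10 + (-21 + (0 + 1)))*3 = (10 + (-21 + 1))*3 = (10 - 20)*3 = -10*3 = -30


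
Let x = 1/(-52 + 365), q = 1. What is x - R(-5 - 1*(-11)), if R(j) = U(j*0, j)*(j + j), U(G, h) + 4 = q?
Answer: 11269/313 ≈ 36.003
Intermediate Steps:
U(G, h) = -3 (U(G, h) = -4 + 1 = -3)
x = 1/313 ≈ 0.0031949
R(j) = -6*j (R(j) = -3*(j + j) = -6*j)
x - R(-5 - 1*(-11)) = 1/313 - (-6)*(-5 - 1*(-11)) = 1/313 - (-6)*(-5 + 11) = 1/313 - (-6)*6 = 1/313 - 1*(-36) = 1/313 + 36 = 11269/313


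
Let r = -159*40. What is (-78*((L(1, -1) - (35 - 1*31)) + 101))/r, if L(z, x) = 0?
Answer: 1261/1060 ≈ 1.1896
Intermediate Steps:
r = -6360
(-78*((L(1, -1) - (35 - 1*31)) + 101))/r = -78*((0 - (35 - 1*31)) + 101)/(-6360) = -78*((0 - (35 - 31)) + 101)*(-1/6360) = -78*((0 - 1*4) + 101)*(-1/6360) = -78*((0 - 4) + 101)*(-1/6360) = -78*(-4 + 101)*(-1/6360) = -78*97*(-1/6360) = -7566*(-1/6360) = 1261/1060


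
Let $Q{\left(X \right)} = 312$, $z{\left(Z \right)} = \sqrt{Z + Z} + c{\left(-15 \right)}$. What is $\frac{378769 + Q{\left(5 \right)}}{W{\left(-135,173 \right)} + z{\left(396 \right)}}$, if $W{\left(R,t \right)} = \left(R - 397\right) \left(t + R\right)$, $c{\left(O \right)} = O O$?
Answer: $- \frac{7578208271}{399639289} - \frac{2274486 \sqrt{22}}{399639289} \approx -18.989$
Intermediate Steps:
$c{\left(O \right)} = O^{2}$
$z{\left(Z \right)} = 225 + \sqrt{2} \sqrt{Z}$ ($z{\left(Z \right)} = \sqrt{Z + Z} + \left(-15\right)^{2} = \sqrt{2 Z} + 225 = \sqrt{2} \sqrt{Z} + 225 = 225 + \sqrt{2} \sqrt{Z}$)
$W{\left(R,t \right)} = \left(-397 + R\right) \left(R + t\right)$
$\frac{378769 + Q{\left(5 \right)}}{W{\left(-135,173 \right)} + z{\left(396 \right)}} = \frac{378769 + 312}{\left(\left(-135\right)^{2} - -53595 - 68681 - 23355\right) + \left(225 + \sqrt{2} \sqrt{396}\right)} = \frac{379081}{\left(18225 + 53595 - 68681 - 23355\right) + \left(225 + \sqrt{2} \cdot 6 \sqrt{11}\right)} = \frac{379081}{-20216 + \left(225 + 6 \sqrt{22}\right)} = \frac{379081}{-19991 + 6 \sqrt{22}}$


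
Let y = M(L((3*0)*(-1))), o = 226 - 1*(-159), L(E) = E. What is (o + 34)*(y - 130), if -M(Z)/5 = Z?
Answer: -54470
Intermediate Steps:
o = 385 (o = 226 + 159 = 385)
M(Z) = -5*Z
y = 0 (y = -5*3*0*(-1) = -0*(-1) = -5*0 = 0)
(o + 34)*(y - 130) = (385 + 34)*(0 - 130) = 419*(-130) = -54470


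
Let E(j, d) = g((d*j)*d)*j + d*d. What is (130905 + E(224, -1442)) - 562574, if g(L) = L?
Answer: 104335815759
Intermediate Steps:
E(j, d) = d² + d²*j² (E(j, d) = ((d*j)*d)*j + d*d = (j*d²)*j + d² = d²*j² + d² = d² + d²*j²)
(130905 + E(224, -1442)) - 562574 = (130905 + (-1442)²*(1 + 224²)) - 562574 = (130905 + 2079364*(1 + 50176)) - 562574 = (130905 + 2079364*50177) - 562574 = (130905 + 104336247428) - 562574 = 104336378333 - 562574 = 104335815759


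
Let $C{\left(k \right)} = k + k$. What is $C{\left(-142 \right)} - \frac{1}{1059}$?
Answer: $- \frac{300757}{1059} \approx -284.0$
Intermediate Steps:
$C{\left(k \right)} = 2 k$
$C{\left(-142 \right)} - \frac{1}{1059} = 2 \left(-142\right) - \frac{1}{1059} = -284 - \frac{1}{1059} = - \frac{300757}{1059}$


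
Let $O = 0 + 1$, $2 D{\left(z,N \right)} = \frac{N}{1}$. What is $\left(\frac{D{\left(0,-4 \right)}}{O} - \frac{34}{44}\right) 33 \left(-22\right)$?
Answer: $2013$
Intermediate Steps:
$D{\left(z,N \right)} = \frac{N}{2}$ ($D{\left(z,N \right)} = \frac{N 1^{-1}}{2} = \frac{N 1}{2} = \frac{N}{2}$)
$O = 1$
$\left(\frac{D{\left(0,-4 \right)}}{O} - \frac{34}{44}\right) 33 \left(-22\right) = \left(\frac{\frac{1}{2} \left(-4\right)}{1} - \frac{34}{44}\right) 33 \left(-22\right) = \left(\left(-2\right) 1 - \frac{17}{22}\right) \left(-726\right) = \left(-2 - \frac{17}{22}\right) \left(-726\right) = \left(- \frac{61}{22}\right) \left(-726\right) = 2013$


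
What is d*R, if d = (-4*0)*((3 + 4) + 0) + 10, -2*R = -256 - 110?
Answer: 1830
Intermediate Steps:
R = 183 (R = -(-256 - 110)/2 = -1/2*(-366) = 183)
d = 10 (d = 0*(7 + 0) + 10 = 0*7 + 10 = 0 + 10 = 10)
d*R = 10*183 = 1830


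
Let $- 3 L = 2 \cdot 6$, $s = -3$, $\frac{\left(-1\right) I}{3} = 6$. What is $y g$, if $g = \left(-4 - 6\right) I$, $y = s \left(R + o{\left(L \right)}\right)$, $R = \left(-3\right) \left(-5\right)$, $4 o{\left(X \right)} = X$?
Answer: $-7560$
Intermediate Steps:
$I = -18$ ($I = \left(-3\right) 6 = -18$)
$L = -4$ ($L = - \frac{2 \cdot 6}{3} = \left(- \frac{1}{3}\right) 12 = -4$)
$o{\left(X \right)} = \frac{X}{4}$
$R = 15$
$y = -42$ ($y = - 3 \left(15 + \frac{1}{4} \left(-4\right)\right) = - 3 \left(15 - 1\right) = \left(-3\right) 14 = -42$)
$g = 180$ ($g = \left(-4 - 6\right) \left(-18\right) = \left(-10\right) \left(-18\right) = 180$)
$y g = \left(-42\right) 180 = -7560$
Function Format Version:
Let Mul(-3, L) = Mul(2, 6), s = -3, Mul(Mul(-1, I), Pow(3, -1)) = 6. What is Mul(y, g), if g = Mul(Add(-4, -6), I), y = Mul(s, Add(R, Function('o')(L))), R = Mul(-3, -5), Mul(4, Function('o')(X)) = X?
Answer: -7560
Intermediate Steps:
I = -18 (I = Mul(-3, 6) = -18)
L = -4 (L = Mul(Rational(-1, 3), Mul(2, 6)) = Mul(Rational(-1, 3), 12) = -4)
Function('o')(X) = Mul(Rational(1, 4), X)
R = 15
y = -42 (y = Mul(-3, Add(15, Mul(Rational(1, 4), -4))) = Mul(-3, Add(15, -1)) = Mul(-3, 14) = -42)
g = 180 (g = Mul(Add(-4, -6), -18) = Mul(-10, -18) = 180)
Mul(y, g) = Mul(-42, 180) = -7560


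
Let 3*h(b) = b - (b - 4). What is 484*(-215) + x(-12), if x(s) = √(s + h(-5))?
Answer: -104060 + 4*I*√6/3 ≈ -1.0406e+5 + 3.266*I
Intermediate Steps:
h(b) = 4/3 (h(b) = (b - (b - 4))/3 = (b - (-4 + b))/3 = (b + (4 - b))/3 = (⅓)*4 = 4/3)
x(s) = √(4/3 + s) (x(s) = √(s + 4/3) = √(4/3 + s))
484*(-215) + x(-12) = 484*(-215) + √(12 + 9*(-12))/3 = -104060 + √(12 - 108)/3 = -104060 + √(-96)/3 = -104060 + (4*I*√6)/3 = -104060 + 4*I*√6/3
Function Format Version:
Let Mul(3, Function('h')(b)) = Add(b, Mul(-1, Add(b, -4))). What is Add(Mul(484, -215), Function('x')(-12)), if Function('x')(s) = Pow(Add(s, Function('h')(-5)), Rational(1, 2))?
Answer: Add(-104060, Mul(Rational(4, 3), I, Pow(6, Rational(1, 2)))) ≈ Add(-1.0406e+5, Mul(3.2660, I))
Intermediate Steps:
Function('h')(b) = Rational(4, 3) (Function('h')(b) = Mul(Rational(1, 3), Add(b, Mul(-1, Add(b, -4)))) = Mul(Rational(1, 3), Add(b, Mul(-1, Add(-4, b)))) = Mul(Rational(1, 3), Add(b, Add(4, Mul(-1, b)))) = Mul(Rational(1, 3), 4) = Rational(4, 3))
Function('x')(s) = Pow(Add(Rational(4, 3), s), Rational(1, 2)) (Function('x')(s) = Pow(Add(s, Rational(4, 3)), Rational(1, 2)) = Pow(Add(Rational(4, 3), s), Rational(1, 2)))
Add(Mul(484, -215), Function('x')(-12)) = Add(Mul(484, -215), Mul(Rational(1, 3), Pow(Add(12, Mul(9, -12)), Rational(1, 2)))) = Add(-104060, Mul(Rational(1, 3), Pow(Add(12, -108), Rational(1, 2)))) = Add(-104060, Mul(Rational(1, 3), Pow(-96, Rational(1, 2)))) = Add(-104060, Mul(Rational(1, 3), Mul(4, I, Pow(6, Rational(1, 2))))) = Add(-104060, Mul(Rational(4, 3), I, Pow(6, Rational(1, 2))))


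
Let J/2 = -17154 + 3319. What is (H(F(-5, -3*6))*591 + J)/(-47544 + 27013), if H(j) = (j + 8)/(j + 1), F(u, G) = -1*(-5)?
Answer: 52779/41062 ≈ 1.2853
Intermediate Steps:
F(u, G) = 5
J = -27670 (J = 2*(-17154 + 3319) = 2*(-13835) = -27670)
H(j) = (8 + j)/(1 + j)
(H(F(-5, -3*6))*591 + J)/(-47544 + 27013) = (((8 + 5)/(1 + 5))*591 - 27670)/(-47544 + 27013) = ((13/6)*591 - 27670)/(-20531) = (((1/6)*13)*591 - 27670)*(-1/20531) = ((13/6)*591 - 27670)*(-1/20531) = (2561/2 - 27670)*(-1/20531) = -52779/2*(-1/20531) = 52779/41062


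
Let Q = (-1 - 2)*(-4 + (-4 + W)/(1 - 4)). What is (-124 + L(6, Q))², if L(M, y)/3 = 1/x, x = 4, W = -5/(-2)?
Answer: 243049/16 ≈ 15191.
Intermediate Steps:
W = 5/2 (W = -5*(-½) = 5/2 ≈ 2.5000)
Q = 21/2 (Q = (-1 - 2)*(-4 + (-4 + 5/2)/(1 - 4)) = -3*(-4 - 3/2/(-3)) = -3*(-4 - 3/2*(-⅓)) = -3*(-4 + ½) = -3*(-7/2) = 21/2 ≈ 10.500)
L(M, y) = ¾ (L(M, y) = 3/4 = 3*(¼) = ¾)
(-124 + L(6, Q))² = (-124 + ¾)² = (-493/4)² = 243049/16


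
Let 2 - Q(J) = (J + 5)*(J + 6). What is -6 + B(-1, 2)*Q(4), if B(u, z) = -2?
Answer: 170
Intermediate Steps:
Q(J) = 2 - (5 + J)*(6 + J) (Q(J) = 2 - (J + 5)*(J + 6) = 2 - (5 + J)*(6 + J))
-6 + B(-1, 2)*Q(4) = -6 - 2*(-28 - 1*4² - 11*4) = -6 - 2*(-28 - 1*16 - 44) = -6 - 2*(-28 - 16 - 44) = -6 - 2*(-88) = -6 + 176 = 170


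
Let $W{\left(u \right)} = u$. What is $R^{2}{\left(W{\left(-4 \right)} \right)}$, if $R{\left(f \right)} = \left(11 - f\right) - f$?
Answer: $361$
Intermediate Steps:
$R{\left(f \right)} = 11 - 2 f$
$R^{2}{\left(W{\left(-4 \right)} \right)} = \left(11 - -8\right)^{2} = \left(11 + 8\right)^{2} = 19^{2} = 361$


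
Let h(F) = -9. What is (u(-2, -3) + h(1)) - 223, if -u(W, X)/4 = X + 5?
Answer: -240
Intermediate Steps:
u(W, X) = -20 - 4*X (u(W, X) = -4*(X + 5) = -4*(5 + X) = -20 - 4*X)
(u(-2, -3) + h(1)) - 223 = ((-20 - 4*(-3)) - 9) - 223 = ((-20 + 12) - 9) - 223 = (-8 - 9) - 223 = -17 - 223 = -240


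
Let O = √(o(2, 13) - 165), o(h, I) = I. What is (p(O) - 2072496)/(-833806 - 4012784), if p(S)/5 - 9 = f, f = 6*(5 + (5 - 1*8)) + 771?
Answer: 344756/807765 ≈ 0.42680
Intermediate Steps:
O = 2*I*√38 (O = √(13 - 165) = √(-152) = 2*I*√38 ≈ 12.329*I)
f = 783 (f = 6*(5 + (5 - 8)) + 771 = 6*(5 - 3) + 771 = 6*2 + 771 = 12 + 771 = 783)
p(S) = 3960 (p(S) = 45 + 5*783 = 45 + 3915 = 3960)
(p(O) - 2072496)/(-833806 - 4012784) = (3960 - 2072496)/(-833806 - 4012784) = -2068536/(-4846590) = -2068536*(-1/4846590) = 344756/807765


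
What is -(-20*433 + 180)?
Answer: 8480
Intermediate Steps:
-(-20*433 + 180) = -(-8660 + 180) = -1*(-8480) = 8480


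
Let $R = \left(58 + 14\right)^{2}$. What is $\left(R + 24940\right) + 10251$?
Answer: $40375$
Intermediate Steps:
$R = 5184$ ($R = 72^{2} = 5184$)
$\left(R + 24940\right) + 10251 = \left(5184 + 24940\right) + 10251 = 30124 + 10251 = 40375$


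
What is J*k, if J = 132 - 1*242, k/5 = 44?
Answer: -24200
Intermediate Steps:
k = 220 (k = 5*44 = 220)
J = -110 (J = 132 - 242 = -110)
J*k = -110*220 = -24200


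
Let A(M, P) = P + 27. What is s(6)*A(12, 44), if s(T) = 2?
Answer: 142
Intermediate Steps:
A(M, P) = 27 + P
s(6)*A(12, 44) = 2*(27 + 44) = 2*71 = 142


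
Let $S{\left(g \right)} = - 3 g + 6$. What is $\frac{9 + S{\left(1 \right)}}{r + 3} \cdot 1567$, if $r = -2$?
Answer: $18804$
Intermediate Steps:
$S{\left(g \right)} = 6 - 3 g$
$\frac{9 + S{\left(1 \right)}}{r + 3} \cdot 1567 = \frac{9 + \left(6 - 3\right)}{-2 + 3} \cdot 1567 = \frac{9 + \left(6 - 3\right)}{1} \cdot 1567 = \left(9 + 3\right) 1 \cdot 1567 = 12 \cdot 1 \cdot 1567 = 12 \cdot 1567 = 18804$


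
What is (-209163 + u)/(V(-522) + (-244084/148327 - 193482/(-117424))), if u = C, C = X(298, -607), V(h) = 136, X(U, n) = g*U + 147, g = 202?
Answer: -1296010105307680/1184384818563 ≈ -1094.2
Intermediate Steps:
X(U, n) = 147 + 202*U (X(U, n) = 202*U + 147 = 147 + 202*U)
C = 60343 (C = 147 + 202*298 = 147 + 60196 = 60343)
u = 60343
(-209163 + u)/(V(-522) + (-244084/148327 - 193482/(-117424))) = (-209163 + 60343)/(136 + (-244084/148327 - 193482/(-117424))) = -148820/(136 + (-244084*1/148327 - 193482*(-1/117424))) = -148820/(136 + (-244084/148327 + 96741/58712)) = -148820/(136 + 18642499/8708574824) = -148820/1184384818563/8708574824 = -148820*8708574824/1184384818563 = -1296010105307680/1184384818563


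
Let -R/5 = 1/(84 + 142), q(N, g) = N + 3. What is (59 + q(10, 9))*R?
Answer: -180/113 ≈ -1.5929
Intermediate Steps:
q(N, g) = 3 + N
R = -5/226 (R = -5/(84 + 142) = -5/226 ≈ -0.022124)
(59 + q(10, 9))*R = (59 + (3 + 10))*(-5/226) = (59 + 13)*(-5/226) = 72*(-5/226) = -180/113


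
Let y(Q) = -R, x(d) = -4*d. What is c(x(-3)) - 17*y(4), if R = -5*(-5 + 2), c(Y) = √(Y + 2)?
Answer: 255 + √14 ≈ 258.74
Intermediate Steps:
c(Y) = √(2 + Y)
R = 15 (R = -5*(-3) = 15)
y(Q) = -15 (y(Q) = -1*15 = -15)
c(x(-3)) - 17*y(4) = √(2 - 4*(-3)) - 17*(-15) = √(2 + 12) + 255 = √14 + 255 = 255 + √14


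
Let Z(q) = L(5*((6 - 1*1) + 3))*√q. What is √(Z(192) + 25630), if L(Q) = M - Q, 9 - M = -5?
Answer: √(25630 - 208*√3) ≈ 158.96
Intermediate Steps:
M = 14 (M = 9 - 1*(-5) = 9 + 5 = 14)
L(Q) = 14 - Q
Z(q) = -26*√q (Z(q) = (14 - 5*((6 - 1*1) + 3))*√q = (14 - 5*((6 - 1) + 3))*√q = (14 - 5*(5 + 3))*√q = (14 - 5*8)*√q = (14 - 1*40)*√q = (14 - 40)*√q = -26*√q)
√(Z(192) + 25630) = √(-208*√3 + 25630) = √(25630 - 208*√3)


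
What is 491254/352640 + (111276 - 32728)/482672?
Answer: 8275428669/5319045440 ≈ 1.5558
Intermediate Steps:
491254/352640 + (111276 - 32728)/482672 = 491254*(1/352640) + 78548*(1/482672) = 245627/176320 + 19637/120668 = 8275428669/5319045440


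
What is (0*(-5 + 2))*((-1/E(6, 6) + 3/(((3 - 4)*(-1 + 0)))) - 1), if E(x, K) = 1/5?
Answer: 0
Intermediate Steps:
E(x, K) = 1/5
(0*(-5 + 2))*((-1/E(6, 6) + 3/(((3 - 4)*(-1 + 0)))) - 1) = (0*(-5 + 2))*((-1/1/5 + 3/(((3 - 4)*(-1 + 0)))) - 1) = (0*(-3))*((-1*5 + 3/((-1*(-1)))) - 1) = 0*((-5 + 3/1) - 1) = 0*((-5 + 3*1) - 1) = 0*((-5 + 3) - 1) = 0*(-2 - 1) = 0*(-3) = 0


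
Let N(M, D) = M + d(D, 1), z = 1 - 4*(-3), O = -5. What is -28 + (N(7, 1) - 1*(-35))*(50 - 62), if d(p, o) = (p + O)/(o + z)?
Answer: -3700/7 ≈ -528.57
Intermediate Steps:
z = 13 (z = 1 + 12 = 13)
d(p, o) = (-5 + p)/(13 + o) (d(p, o) = (p - 5)/(o + 13) = (-5 + p)/(13 + o))
N(M, D) = -5/14 + M + D/14 (N(M, D) = M + (-5 + D)/(13 + 1) = M + (-5 + D)/14 = M + (-5/14 + D/14) = -5/14 + M + D/14)
-28 + (N(7, 1) - 1*(-35))*(50 - 62) = -28 + ((-5/14 + 7 + (1/14)*1) - 1*(-35))*(50 - 62) = -28 + ((-5/14 + 7 + 1/14) + 35)*(-12) = -28 + (47/7 + 35)*(-12) = -28 + (292/7)*(-12) = -28 - 3504/7 = -3700/7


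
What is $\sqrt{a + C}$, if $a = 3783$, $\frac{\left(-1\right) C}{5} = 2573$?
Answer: $i \sqrt{9082} \approx 95.3 i$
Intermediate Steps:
$C = -12865$ ($C = \left(-5\right) 2573 = -12865$)
$\sqrt{a + C} = \sqrt{3783 - 12865} = \sqrt{-9082} = i \sqrt{9082}$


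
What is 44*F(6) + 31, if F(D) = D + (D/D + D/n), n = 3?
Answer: 427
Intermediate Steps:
F(D) = 1 + 4*D/3 (F(D) = D + (D/D + D/3) = D + (1 + D*(⅓)) = D + (1 + D/3) = 1 + 4*D/3)
44*F(6) + 31 = 44*(1 + (4/3)*6) + 31 = 44*(1 + 8) + 31 = 44*9 + 31 = 396 + 31 = 427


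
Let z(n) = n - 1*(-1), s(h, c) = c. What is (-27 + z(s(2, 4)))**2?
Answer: 484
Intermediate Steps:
z(n) = 1 + n (z(n) = n + 1 = 1 + n)
(-27 + z(s(2, 4)))**2 = (-27 + (1 + 4))**2 = (-27 + 5)**2 = (-22)**2 = 484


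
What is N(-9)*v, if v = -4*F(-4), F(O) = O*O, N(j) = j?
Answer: 576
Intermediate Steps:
F(O) = O²
v = -64 (v = -4*(-4)² = -4*16 = -64)
N(-9)*v = -9*(-64) = 576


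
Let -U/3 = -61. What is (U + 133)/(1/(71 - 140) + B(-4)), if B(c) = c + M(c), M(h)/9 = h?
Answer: -21804/2761 ≈ -7.8971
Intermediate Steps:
U = 183 (U = -3*(-61) = 183)
M(h) = 9*h
B(c) = 10*c (B(c) = c + 9*c = 10*c)
(U + 133)/(1/(71 - 140) + B(-4)) = (183 + 133)/(1/(71 - 140) + 10*(-4)) = 316/(1/(-69) - 40) = 316/(-1/69 - 40) = 316/(-2761/69) = -69/2761*316 = -21804/2761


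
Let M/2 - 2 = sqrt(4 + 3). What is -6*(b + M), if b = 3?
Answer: -42 - 12*sqrt(7) ≈ -73.749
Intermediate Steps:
M = 4 + 2*sqrt(7) (M = 4 + 2*sqrt(4 + 3) = 4 + 2*sqrt(7) ≈ 9.2915)
-6*(b + M) = -6*(3 + (4 + 2*sqrt(7))) = -6*(7 + 2*sqrt(7)) = -42 - 12*sqrt(7)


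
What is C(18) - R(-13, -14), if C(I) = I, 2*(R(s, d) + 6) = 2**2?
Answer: 22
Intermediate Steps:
R(s, d) = -4 (R(s, d) = -6 + (1/2)*2**2 = -6 + (1/2)*4 = -6 + 2 = -4)
C(18) - R(-13, -14) = 18 - 1*(-4) = 18 + 4 = 22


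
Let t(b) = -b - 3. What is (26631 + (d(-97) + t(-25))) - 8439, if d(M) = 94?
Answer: 18308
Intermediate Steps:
t(b) = -3 - b
(26631 + (d(-97) + t(-25))) - 8439 = (26631 + (94 + (-3 - 1*(-25)))) - 8439 = (26631 + (94 + (-3 + 25))) - 8439 = (26631 + (94 + 22)) - 8439 = (26631 + 116) - 8439 = 26747 - 8439 = 18308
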